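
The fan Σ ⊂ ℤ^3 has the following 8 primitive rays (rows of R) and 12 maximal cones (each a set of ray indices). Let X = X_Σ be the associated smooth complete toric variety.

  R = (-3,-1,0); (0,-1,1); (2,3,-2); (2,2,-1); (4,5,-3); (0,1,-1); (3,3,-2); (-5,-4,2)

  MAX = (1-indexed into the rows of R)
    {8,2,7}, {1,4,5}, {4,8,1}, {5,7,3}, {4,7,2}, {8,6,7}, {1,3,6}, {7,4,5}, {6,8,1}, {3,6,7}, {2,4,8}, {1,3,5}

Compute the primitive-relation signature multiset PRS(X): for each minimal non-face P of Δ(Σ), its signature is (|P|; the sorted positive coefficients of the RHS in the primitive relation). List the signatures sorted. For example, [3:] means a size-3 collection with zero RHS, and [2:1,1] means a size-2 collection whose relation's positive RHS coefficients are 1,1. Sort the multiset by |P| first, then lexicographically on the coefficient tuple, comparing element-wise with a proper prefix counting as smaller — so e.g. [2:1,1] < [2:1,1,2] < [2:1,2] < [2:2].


Primitive collections (11):

  P = {2,6}:  v_{2} + v_{6} = 0  ⟹  sig = [2:]
  P = {2,3}:  v_{2} + v_{3} = v_{4}  ⟹  sig = [2:1]
  P = {3,4}:  v_{3} + v_{4} = v_{5}  ⟹  sig = [2:1]
  P = {3,8}:  v_{3} + v_{8} = v_{1}  ⟹  sig = [2:1]
  P = {4,6}:  v_{4} + v_{6} = v_{3}  ⟹  sig = [2:1]
  P = {1,2}:  v_{1} + v_{2} = v_{4} + v_{8}  ⟹  sig = [2:1,1]
  P = {5,8}:  v_{5} + v_{8} = v_{1} + v_{4}  ⟹  sig = [2:1,1]
  P = {1,7}:  v_{1} + v_{7} = 2·v_{6}  ⟹  sig = [2:2]
  P = {2,5}:  v_{2} + v_{5} = 2·v_{4}  ⟹  sig = [2:2]
  P = {5,6}:  v_{5} + v_{6} = 2·v_{3}  ⟹  sig = [2:2]
  P = {4,7,8}:  v_{4} + v_{7} + v_{8} = v_{6}  ⟹  sig = [3:1]

Sorted signature multiset PRS(X):
{ [2:],  [2:1] ×4,  [2:1,1] ×2,  [2:2] ×3,  [3:1] }


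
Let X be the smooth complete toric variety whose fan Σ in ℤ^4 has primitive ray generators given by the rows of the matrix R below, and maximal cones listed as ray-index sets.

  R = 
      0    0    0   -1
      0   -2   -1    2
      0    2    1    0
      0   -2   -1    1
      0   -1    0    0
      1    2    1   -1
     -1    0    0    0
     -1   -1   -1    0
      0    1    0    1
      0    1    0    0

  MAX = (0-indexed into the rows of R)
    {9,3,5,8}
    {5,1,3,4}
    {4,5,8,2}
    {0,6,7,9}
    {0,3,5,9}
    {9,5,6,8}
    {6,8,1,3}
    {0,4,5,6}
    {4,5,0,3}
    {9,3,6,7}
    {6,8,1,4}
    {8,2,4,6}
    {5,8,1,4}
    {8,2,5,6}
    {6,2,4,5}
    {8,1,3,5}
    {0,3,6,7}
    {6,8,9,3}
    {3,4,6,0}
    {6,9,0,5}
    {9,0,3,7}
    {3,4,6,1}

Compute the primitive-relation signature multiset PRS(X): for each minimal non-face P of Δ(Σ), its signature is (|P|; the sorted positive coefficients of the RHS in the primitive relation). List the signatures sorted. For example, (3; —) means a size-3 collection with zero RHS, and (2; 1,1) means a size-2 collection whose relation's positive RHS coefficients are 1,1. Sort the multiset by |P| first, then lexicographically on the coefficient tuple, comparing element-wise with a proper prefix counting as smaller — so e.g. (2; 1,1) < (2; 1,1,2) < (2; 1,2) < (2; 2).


Δ(Σ) — 10 vertices, 18 min non-faces:

  {4,9}:  v_{4} + v_{9} = 0 — sig = (2; —)
  {0,1}:  v_{0} + v_{1} = v_{3} — sig = (2; 1)
  {0,8}:  v_{0} + v_{8} = v_{9} — sig = (2; 1)
  {0,2}:  v_{0} + v_{2} = v_{5} + v_{6} — sig = (2; 1,1)
  {1,9}:  v_{1} + v_{9} = v_{3} + v_{8} — sig = (2; 1,1)
  {2,3}:  v_{2} + v_{3} = v_{4} + v_{8} — sig = (2; 1,1)
  {2,7}:  v_{2} + v_{7} = v_{6} + v_{9} — sig = (2; 1,1)
  {5,7}:  v_{5} + v_{7} = v_{0} + v_{9} — sig = (2; 1,1)
  {2,9}:  v_{2} + v_{9} = v_{5} + v_{6} + v_{8} — sig = (2; 1,1,1)
  {4,7}:  v_{4} + v_{7} = v_{0} + v_{3} + v_{6} — sig = (2; 1,1,1)
  {1,7}:  v_{1} + v_{7} = 2·v_{3} + v_{6} + v_{9} — sig = (2; 1,1,2)
  {7,8}:  v_{7} + v_{8} = v_{3} + v_{6} + 2·v_{9} — sig = (2; 1,1,2)
  {1,2}:  v_{1} + v_{2} = 2·v_{4} + 2·v_{8} — sig = (2; 2,2)
  {3,5,6}:  v_{3} + v_{5} + v_{6} = 0 — sig = (3; —)
  {3,4,8}:  v_{3} + v_{4} + v_{8} = v_{1} — sig = (3; 1)
  {1,5,6}:  v_{1} + v_{5} + v_{6} = v_{4} + v_{8} — sig = (3; 1,1)
  {0,3,6,9}:  v_{0} + v_{3} + v_{6} + v_{9} = v_{7} — sig = (4; 1)
  {4,5,6,8}:  v_{4} + v_{5} + v_{6} + v_{8} = v_{2} — sig = (4; 1)

Hence PRS(X_Σ) =
    |P|=2: 13 collections, coeffs (), (1), (1), (1,1), (1,1), (1,1), (1,1), (1,1), (1,1,1), (1,1,1), (1,1,2), (1,1,2), (2,2)
    |P|=3: 3 collections, coeffs (), (1), (1,1)
    |P|=4: 2 collections, coeffs (1), (1)


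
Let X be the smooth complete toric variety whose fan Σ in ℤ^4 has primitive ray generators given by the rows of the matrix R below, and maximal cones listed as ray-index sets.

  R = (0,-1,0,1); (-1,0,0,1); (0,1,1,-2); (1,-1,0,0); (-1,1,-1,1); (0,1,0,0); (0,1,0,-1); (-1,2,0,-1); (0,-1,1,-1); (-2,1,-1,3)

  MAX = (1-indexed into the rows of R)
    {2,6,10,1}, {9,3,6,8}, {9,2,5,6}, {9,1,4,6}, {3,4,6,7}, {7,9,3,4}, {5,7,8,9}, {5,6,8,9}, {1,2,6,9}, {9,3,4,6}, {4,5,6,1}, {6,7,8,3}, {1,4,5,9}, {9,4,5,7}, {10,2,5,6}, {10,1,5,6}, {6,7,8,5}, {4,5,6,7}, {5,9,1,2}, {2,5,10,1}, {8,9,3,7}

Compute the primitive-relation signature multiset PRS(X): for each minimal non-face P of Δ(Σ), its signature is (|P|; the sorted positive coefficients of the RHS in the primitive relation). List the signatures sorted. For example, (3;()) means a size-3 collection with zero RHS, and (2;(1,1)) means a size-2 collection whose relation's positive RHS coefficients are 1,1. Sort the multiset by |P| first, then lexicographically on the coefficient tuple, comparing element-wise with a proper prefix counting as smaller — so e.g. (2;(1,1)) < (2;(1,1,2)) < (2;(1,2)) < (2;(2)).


18 minimal non-faces of Δ(Σ) (on 10 rays):

  P={1,7}:  v_{1} + v_{7} = 0 ; sig = (2;())
  P={2,4}:  v_{2} + v_{4} = v_{1} ; sig = (2;(1))
  P={3,5}:  v_{3} + v_{5} = v_{8} ; sig = (2;(1))
  P={4,8}:  v_{4} + v_{8} = v_{7} ; sig = (2;(1))
  P={1,3}:  v_{1} + v_{3} = v_{6} + v_{9} ; sig = (2;(1,1))
  P={1,8}:  v_{1} + v_{8} = v_{5} + v_{6} + v_{9} ; sig = (2;(1,1,1))
  P={2,7}:  v_{2} + v_{7} = v_{5} + v_{6} + v_{9} ; sig = (2;(1,1,1))
  P={7,10}:  v_{7} + v_{10} = v_{2} + v_{5} + v_{6} ; sig = (2;(1,1,1))
  P={3,10}:  v_{3} + v_{10} = v_{2} + v_{5} + 2·v_{6} + v_{9} ; sig = (2;(1,1,1,2))
  P={4,10}:  v_{4} + v_{10} = 2·v_{1} + v_{5} + v_{6} ; sig = (2;(1,1,2))
  P={8,10}:  v_{8} + v_{10} = v_{2} + 2·v_{5} + 2·v_{6} + v_{9} ; sig = (2;(1,1,2,2))
  P={2,3}:  v_{2} + v_{3} = v_{5} + 2·v_{6} + 2·v_{9} ; sig = (2;(1,2,2))
  P={9,10}:  v_{9} + v_{10} = 2·v_{2} ; sig = (2;(2))
  P={2,8}:  v_{2} + v_{8} = 2·v_{5} + 2·v_{6} + 2·v_{9} ; sig = (2;(2,2,2))
  P={6,7,9}:  v_{6} + v_{7} + v_{9} = v_{3} ; sig = (3;(1))
  P={4,5,6,9}:  v_{4} + v_{5} + v_{6} + v_{9} = 0 ; sig = (4;())
  P={1,2,5,6}:  v_{1} + v_{2} + v_{5} + v_{6} = v_{10} ; sig = (4;(1))
  P={1,5,6,9}:  v_{1} + v_{5} + v_{6} + v_{9} = v_{2} ; sig = (4;(1))

Sorted signature multiset PRS(X):
[(2;()), (2;(1)), (2;(1)), (2;(1)), (2;(1,1)), (2;(1,1,1)), (2;(1,1,1)), (2;(1,1,1)), (2;(1,1,1,2)), (2;(1,1,2)), (2;(1,1,2,2)), (2;(1,2,2)), (2;(2)), (2;(2,2,2)), (3;(1)), (4;()), (4;(1)), (4;(1))]


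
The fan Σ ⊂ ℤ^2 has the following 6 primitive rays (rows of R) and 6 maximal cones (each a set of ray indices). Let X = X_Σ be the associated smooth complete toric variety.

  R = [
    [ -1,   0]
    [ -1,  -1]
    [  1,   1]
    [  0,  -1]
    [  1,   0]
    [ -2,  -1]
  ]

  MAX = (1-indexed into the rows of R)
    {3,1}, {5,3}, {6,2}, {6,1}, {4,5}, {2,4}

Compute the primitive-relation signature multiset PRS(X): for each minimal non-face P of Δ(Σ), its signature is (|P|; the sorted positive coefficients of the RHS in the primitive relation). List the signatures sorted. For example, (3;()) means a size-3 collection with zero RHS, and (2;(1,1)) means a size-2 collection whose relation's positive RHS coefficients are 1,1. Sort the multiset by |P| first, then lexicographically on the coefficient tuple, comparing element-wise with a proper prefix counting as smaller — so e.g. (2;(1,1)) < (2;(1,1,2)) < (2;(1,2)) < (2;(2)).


Primitive collections (9):

  {1,5}:  v_{1} + v_{5} = 0  →  sig = (2;())
  {2,3}:  v_{2} + v_{3} = 0  →  sig = (2;())
  {1,2}:  v_{1} + v_{2} = v_{6}  →  sig = (2;(1))
  {1,4}:  v_{1} + v_{4} = v_{2}  →  sig = (2;(1))
  {2,5}:  v_{2} + v_{5} = v_{4}  →  sig = (2;(1))
  {3,4}:  v_{3} + v_{4} = v_{5}  →  sig = (2;(1))
  {3,6}:  v_{3} + v_{6} = v_{1}  →  sig = (2;(1))
  {5,6}:  v_{5} + v_{6} = v_{2}  →  sig = (2;(1))
  {4,6}:  v_{4} + v_{6} = 2·v_{2}  →  sig = (2;(2))

Sorted signature multiset PRS(X):
{ (2;()) ×2,  (2;(1)) ×6,  (2;(2)) }


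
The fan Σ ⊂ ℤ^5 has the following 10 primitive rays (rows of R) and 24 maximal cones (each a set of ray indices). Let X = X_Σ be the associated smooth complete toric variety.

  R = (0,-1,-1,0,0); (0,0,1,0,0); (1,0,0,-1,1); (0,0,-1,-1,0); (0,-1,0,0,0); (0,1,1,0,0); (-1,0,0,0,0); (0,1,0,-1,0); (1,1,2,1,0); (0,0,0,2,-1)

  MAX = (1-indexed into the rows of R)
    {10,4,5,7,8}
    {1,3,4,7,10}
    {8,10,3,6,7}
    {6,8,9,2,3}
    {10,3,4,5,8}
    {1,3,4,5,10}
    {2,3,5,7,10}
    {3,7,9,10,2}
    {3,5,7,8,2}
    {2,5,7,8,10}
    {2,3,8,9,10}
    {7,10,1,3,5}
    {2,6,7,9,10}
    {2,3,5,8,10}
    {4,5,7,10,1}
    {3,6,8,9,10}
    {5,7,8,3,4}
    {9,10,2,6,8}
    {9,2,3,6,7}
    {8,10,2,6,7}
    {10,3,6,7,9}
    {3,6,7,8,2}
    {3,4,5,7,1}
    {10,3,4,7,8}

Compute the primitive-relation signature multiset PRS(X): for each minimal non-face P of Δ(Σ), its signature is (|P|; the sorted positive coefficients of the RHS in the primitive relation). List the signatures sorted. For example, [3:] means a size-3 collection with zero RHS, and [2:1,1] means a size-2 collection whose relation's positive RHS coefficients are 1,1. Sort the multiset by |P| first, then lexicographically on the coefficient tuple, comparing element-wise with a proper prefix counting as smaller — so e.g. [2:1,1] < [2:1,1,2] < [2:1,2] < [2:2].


The 14 primitive collections of Σ (r=10, n=5):

  P={1,6}:  v_{1} + v_{6} = 0  ⇒ sig = [2:]
  P={1,2}:  v_{1} + v_{2} = v_{5}  ⇒ sig = [2:1]
  P={1,8}:  v_{1} + v_{8} = v_{4}  ⇒ sig = [2:1]
  P={4,6}:  v_{4} + v_{6} = v_{8}  ⇒ sig = [2:1]
  P={5,6}:  v_{5} + v_{6} = v_{2}  ⇒ sig = [2:1]
  P={2,4}:  v_{2} + v_{4} = v_{5} + v_{8}  ⇒ sig = [2:1,1]
  P={1,9}:  v_{1} + v_{9} = v_{2} + v_{3} + v_{10}  ⇒ sig = [2:1,1,1]
  P={4,9}:  v_{4} + v_{9} = v_{2} + v_{3} + v_{8} + v_{10}  ⇒ sig = [2:1,1,1,1]
  P={5,9}:  v_{5} + v_{9} = 2·v_{2} + v_{3} + v_{10}  ⇒ sig = [2:1,1,2]
  P={7,8,9}:  v_{7} + v_{8} + v_{9} = 2·v_{6}  ⇒ sig = [3:2]
  P={2,3,6,10}:  v_{2} + v_{3} + v_{6} + v_{10} = v_{9}  ⇒ sig = [4:1]
  P={3,5,7,8,10}:  v_{3} + v_{5} + v_{7} + v_{8} + v_{10} = 0  ⇒ sig = [5:]
  P={2,3,7,8,10}:  v_{2} + v_{3} + v_{7} + v_{8} + v_{10} = v_{6}  ⇒ sig = [5:1]
  P={3,4,5,7,10}:  v_{3} + v_{4} + v_{5} + v_{7} + v_{10} = v_{1}  ⇒ sig = [5:1]

Hence PRS(X_Σ) =
    [2:]
    [2:1]
    [2:1]
    [2:1]
    [2:1]
    [2:1,1]
    [2:1,1,1]
    [2:1,1,1,1]
    [2:1,1,2]
    [3:2]
    [4:1]
    [5:]
    [5:1]
    [5:1]


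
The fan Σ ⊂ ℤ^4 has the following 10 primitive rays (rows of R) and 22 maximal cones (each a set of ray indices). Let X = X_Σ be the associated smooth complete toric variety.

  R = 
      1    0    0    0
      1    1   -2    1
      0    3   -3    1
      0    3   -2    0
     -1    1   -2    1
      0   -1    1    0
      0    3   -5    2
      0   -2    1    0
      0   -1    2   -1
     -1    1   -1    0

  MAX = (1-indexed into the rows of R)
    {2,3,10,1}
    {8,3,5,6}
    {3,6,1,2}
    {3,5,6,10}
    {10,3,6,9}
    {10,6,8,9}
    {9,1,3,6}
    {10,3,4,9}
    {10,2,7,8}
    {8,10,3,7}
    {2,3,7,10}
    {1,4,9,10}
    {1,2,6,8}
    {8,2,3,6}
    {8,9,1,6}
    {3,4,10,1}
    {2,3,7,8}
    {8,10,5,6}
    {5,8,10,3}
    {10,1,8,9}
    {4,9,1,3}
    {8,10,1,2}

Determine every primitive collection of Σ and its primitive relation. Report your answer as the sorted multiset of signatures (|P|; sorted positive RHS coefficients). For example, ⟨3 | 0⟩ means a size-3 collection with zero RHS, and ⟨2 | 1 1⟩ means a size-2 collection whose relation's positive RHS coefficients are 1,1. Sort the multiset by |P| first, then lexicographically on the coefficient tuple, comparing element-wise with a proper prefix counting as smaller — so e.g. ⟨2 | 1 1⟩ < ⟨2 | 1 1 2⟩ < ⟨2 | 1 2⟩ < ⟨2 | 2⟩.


Minimal non-faces — 20 found among 10 rays, 22 max cones:

  • {2,9}:  v_{2} + v_{9} = v_{1}  ⟹  sig = ⟨2 | 1⟩
  • {1,5}:  v_{1} + v_{5} = v_{3} + v_{8}  ⟹  sig = ⟨2 | 1 1⟩
  • {4,5}:  v_{4} + v_{5} = v_{3} + v_{10}  ⟹  sig = ⟨2 | 1 1⟩
  • {4,6}:  v_{4} + v_{6} = v_{3} + v_{9}  ⟹  sig = ⟨2 | 1 1⟩
  • {4,8}:  v_{4} + v_{8} = v_{1} + v_{10}  ⟹  sig = ⟨2 | 1 1⟩
  • {5,9}:  v_{5} + v_{9} = v_{6} + v_{10}  ⟹  sig = ⟨2 | 1 1⟩
  • {7,9}:  v_{7} + v_{9} = v_{2} + v_{10}  ⟹  sig = ⟨2 | 1 1⟩
  • {4,7}:  v_{4} + v_{7} = v_{1} + v_{2} + v_{3} + 2·v_{10}  ⟹  sig = ⟨2 | 1 1 1 2⟩
  • {2,4}:  v_{2} + v_{4} = 2·v_{1} + v_{3} + v_{10}  ⟹  sig = ⟨2 | 1 1 2⟩
  • {1,7}:  v_{1} + v_{7} = 2·v_{2} + v_{10}  ⟹  sig = ⟨2 | 1 2⟩
  • {5,7}:  v_{5} + v_{7} = 3·v_{3} + 3·v_{8} + v_{10}  ⟹  sig = ⟨2 | 1 3 3⟩
  • {2,5}:  v_{2} + v_{5} = 2·v_{3} + 2·v_{8}  ⟹  sig = ⟨2 | 2 2⟩
  • {6,7}:  v_{6} + v_{7} = 2·v_{3} + 2·v_{8}  ⟹  sig = ⟨2 | 2 2⟩
  • {1,6,10}:  v_{1} + v_{6} + v_{10} = 0  ⟹  sig = ⟨3 | 0⟩
  • {3,8,9}:  v_{3} + v_{8} + v_{9} = 0  ⟹  sig = ⟨3 | 0⟩
  • {1,3,8}:  v_{1} + v_{3} + v_{8} = v_{2}  ⟹  sig = ⟨3 | 1⟩
  • {2,6,10}:  v_{2} + v_{6} + v_{10} = v_{3} + v_{8}  ⟹  sig = ⟨3 | 1 1⟩
  • {1,3,9,10}:  v_{1} + v_{3} + v_{9} + v_{10} = v_{4}  ⟹  sig = ⟨4 | 1⟩
  • {2,3,8,10}:  v_{2} + v_{3} + v_{8} + v_{10} = v_{7}  ⟹  sig = ⟨4 | 1⟩
  • {3,6,8,10}:  v_{3} + v_{6} + v_{8} + v_{10} = v_{5}  ⟹  sig = ⟨4 | 1⟩

Signatures (|P|; sorted positive RHS coefficients), sorted:
    |P|=2: 13 collections, coeffs (1), (1,1), (1,1), (1,1), (1,1), (1,1), (1,1), (1,1,1,2), (1,1,2), (1,2), (1,3,3), (2,2), (2,2)
    |P|=3: 4 collections, coeffs (), (), (1), (1,1)
    |P|=4: 3 collections, coeffs (1), (1), (1)


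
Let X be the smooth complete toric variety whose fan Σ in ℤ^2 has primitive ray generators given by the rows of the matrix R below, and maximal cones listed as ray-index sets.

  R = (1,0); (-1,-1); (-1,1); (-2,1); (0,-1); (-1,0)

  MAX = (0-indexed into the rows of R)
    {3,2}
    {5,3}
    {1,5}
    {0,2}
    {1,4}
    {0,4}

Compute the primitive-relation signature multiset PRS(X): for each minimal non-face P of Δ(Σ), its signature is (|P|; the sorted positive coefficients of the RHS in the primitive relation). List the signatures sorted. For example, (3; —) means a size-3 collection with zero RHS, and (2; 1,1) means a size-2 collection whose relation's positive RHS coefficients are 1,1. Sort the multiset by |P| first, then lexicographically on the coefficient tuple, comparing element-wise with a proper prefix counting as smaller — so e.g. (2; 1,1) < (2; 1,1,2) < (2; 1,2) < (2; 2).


Δ(Σ) — 6 vertices, 9 min non-faces:

  • {0,5}:  v_{0} + v_{5} = 0  →  sig = (2; —)
  • {0,1}:  v_{0} + v_{1} = v_{4}  →  sig = (2; 1)
  • {0,3}:  v_{0} + v_{3} = v_{2}  →  sig = (2; 1)
  • {2,4}:  v_{2} + v_{4} = v_{5}  →  sig = (2; 1)
  • {2,5}:  v_{2} + v_{5} = v_{3}  →  sig = (2; 1)
  • {4,5}:  v_{4} + v_{5} = v_{1}  →  sig = (2; 1)
  • {1,2}:  v_{1} + v_{2} = 2·v_{5}  →  sig = (2; 2)
  • {3,4}:  v_{3} + v_{4} = 2·v_{5}  →  sig = (2; 2)
  • {1,3}:  v_{1} + v_{3} = 3·v_{5}  →  sig = (2; 3)

so the primitive-relation signature multiset is
    (2; —)
    (2; 1)
    (2; 1)
    (2; 1)
    (2; 1)
    (2; 1)
    (2; 2)
    (2; 2)
    (2; 3)


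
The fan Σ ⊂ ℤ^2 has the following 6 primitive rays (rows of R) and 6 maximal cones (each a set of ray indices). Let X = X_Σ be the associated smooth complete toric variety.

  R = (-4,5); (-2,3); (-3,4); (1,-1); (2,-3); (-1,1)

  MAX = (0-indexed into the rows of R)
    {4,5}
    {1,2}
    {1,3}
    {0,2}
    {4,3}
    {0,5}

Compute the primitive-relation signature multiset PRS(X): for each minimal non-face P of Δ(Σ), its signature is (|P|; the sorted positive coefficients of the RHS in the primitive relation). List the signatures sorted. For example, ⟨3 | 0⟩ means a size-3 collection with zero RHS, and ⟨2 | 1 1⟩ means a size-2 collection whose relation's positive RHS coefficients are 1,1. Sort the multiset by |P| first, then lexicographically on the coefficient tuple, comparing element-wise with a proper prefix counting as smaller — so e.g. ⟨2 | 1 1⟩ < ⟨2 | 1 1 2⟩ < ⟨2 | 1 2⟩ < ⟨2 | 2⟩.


|primitive collections| = 9. Relations:

  {1,4}:  v_{1} + v_{4} = 0  →  sig = ⟨2 | 0⟩
  {3,5}:  v_{3} + v_{5} = 0  →  sig = ⟨2 | 0⟩
  {0,3}:  v_{0} + v_{3} = v_{2}  →  sig = ⟨2 | 1⟩
  {1,5}:  v_{1} + v_{5} = v_{2}  →  sig = ⟨2 | 1⟩
  {2,3}:  v_{2} + v_{3} = v_{1}  →  sig = ⟨2 | 1⟩
  {2,4}:  v_{2} + v_{4} = v_{5}  →  sig = ⟨2 | 1⟩
  {2,5}:  v_{2} + v_{5} = v_{0}  →  sig = ⟨2 | 1⟩
  {0,1}:  v_{0} + v_{1} = 2·v_{2}  →  sig = ⟨2 | 2⟩
  {0,4}:  v_{0} + v_{4} = 2·v_{5}  →  sig = ⟨2 | 2⟩

Hence PRS(X_Σ) =
[⟨2 | 0⟩, ⟨2 | 0⟩, ⟨2 | 1⟩, ⟨2 | 1⟩, ⟨2 | 1⟩, ⟨2 | 1⟩, ⟨2 | 1⟩, ⟨2 | 2⟩, ⟨2 | 2⟩]


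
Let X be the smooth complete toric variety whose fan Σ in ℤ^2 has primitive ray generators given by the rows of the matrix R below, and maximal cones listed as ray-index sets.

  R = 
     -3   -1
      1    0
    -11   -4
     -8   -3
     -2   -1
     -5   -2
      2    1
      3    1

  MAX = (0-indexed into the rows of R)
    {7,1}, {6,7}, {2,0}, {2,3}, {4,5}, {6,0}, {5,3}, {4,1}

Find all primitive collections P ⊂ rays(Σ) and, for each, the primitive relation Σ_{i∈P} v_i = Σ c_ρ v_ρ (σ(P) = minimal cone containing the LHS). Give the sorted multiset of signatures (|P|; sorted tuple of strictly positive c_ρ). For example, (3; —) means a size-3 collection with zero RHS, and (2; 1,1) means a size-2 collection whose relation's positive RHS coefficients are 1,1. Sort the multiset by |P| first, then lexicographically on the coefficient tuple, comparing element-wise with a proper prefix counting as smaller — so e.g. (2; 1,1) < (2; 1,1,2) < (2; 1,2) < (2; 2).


|primitive collections| = 20. Relations:

  • {0,7}:  v_{0} + v_{7} = 0  →  sig = (2; —)
  • {4,6}:  v_{4} + v_{6} = 0  →  sig = (2; —)
  • {0,1}:  v_{0} + v_{1} = v_{4}  →  sig = (2; 1)
  • {0,3}:  v_{0} + v_{3} = v_{2}  →  sig = (2; 1)
  • {0,4}:  v_{0} + v_{4} = v_{5}  →  sig = (2; 1)
  • {0,5}:  v_{0} + v_{5} = v_{3}  →  sig = (2; 1)
  • {1,6}:  v_{1} + v_{6} = v_{7}  →  sig = (2; 1)
  • {2,7}:  v_{2} + v_{7} = v_{3}  →  sig = (2; 1)
  • {3,7}:  v_{3} + v_{7} = v_{5}  →  sig = (2; 1)
  • {4,7}:  v_{4} + v_{7} = v_{1}  →  sig = (2; 1)
  • {5,6}:  v_{5} + v_{6} = v_{0}  →  sig = (2; 1)
  • {5,7}:  v_{5} + v_{7} = v_{4}  →  sig = (2; 1)
  • {1,3}:  v_{1} + v_{3} = v_{4} + v_{5}  →  sig = (2; 1,1)
  • {2,4}:  v_{2} + v_{4} = v_{3} + v_{5}  →  sig = (2; 1,1)
  • {1,2}:  v_{1} + v_{2} = 2·v_{5}  →  sig = (2; 2)
  • {1,5}:  v_{1} + v_{5} = 2·v_{4}  →  sig = (2; 2)
  • {2,5}:  v_{2} + v_{5} = 2·v_{3}  →  sig = (2; 2)
  • {3,4}:  v_{3} + v_{4} = 2·v_{5}  →  sig = (2; 2)
  • {3,6}:  v_{3} + v_{6} = 2·v_{0}  →  sig = (2; 2)
  • {2,6}:  v_{2} + v_{6} = 3·v_{0}  →  sig = (2; 3)

Hence PRS(X_Σ) =
    (2; —)
    (2; —)
    (2; 1)
    (2; 1)
    (2; 1)
    (2; 1)
    (2; 1)
    (2; 1)
    (2; 1)
    (2; 1)
    (2; 1)
    (2; 1)
    (2; 1,1)
    (2; 1,1)
    (2; 2)
    (2; 2)
    (2; 2)
    (2; 2)
    (2; 2)
    (2; 3)


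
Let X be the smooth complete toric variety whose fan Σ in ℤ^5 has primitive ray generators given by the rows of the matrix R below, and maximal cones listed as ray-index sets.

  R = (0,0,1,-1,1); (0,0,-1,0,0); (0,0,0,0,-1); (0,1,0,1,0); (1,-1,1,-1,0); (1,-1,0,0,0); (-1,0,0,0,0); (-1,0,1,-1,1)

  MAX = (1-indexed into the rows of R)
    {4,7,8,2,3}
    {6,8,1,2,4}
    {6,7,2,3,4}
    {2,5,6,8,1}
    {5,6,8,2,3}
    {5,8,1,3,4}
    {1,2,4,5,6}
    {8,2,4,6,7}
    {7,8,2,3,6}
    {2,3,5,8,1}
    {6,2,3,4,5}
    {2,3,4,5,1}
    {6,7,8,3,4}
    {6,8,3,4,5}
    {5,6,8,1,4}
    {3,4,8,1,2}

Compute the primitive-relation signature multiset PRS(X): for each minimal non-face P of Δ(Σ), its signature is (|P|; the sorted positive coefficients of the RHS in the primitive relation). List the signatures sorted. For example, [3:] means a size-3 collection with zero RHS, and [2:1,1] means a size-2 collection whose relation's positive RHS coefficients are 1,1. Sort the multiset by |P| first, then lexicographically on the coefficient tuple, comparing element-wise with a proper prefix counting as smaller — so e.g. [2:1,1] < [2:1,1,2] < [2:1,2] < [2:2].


5 minimal non-faces of Δ(Σ) (on 8 rays):

  {1,7}:  v_{1} + v_{7} = v_{8}  so sig = [2:1]
  {5,7}:  v_{5} + v_{7} = v_{3} + v_{6} + v_{8}  so sig = [2:1,1,1]
  {1,3,6}:  v_{1} + v_{3} + v_{6} = v_{5}  so sig = [3:1]
  {2,4,5,8}:  v_{2} + v_{4} + v_{5} + v_{8} = v_{1}  so sig = [4:1]
  {2,3,4,6,8}:  v_{2} + v_{3} + v_{4} + v_{6} + v_{8} = 0  so sig = [5:]

Hence PRS(X_Σ) =
[[2:1], [2:1,1,1], [3:1], [4:1], [5:]]


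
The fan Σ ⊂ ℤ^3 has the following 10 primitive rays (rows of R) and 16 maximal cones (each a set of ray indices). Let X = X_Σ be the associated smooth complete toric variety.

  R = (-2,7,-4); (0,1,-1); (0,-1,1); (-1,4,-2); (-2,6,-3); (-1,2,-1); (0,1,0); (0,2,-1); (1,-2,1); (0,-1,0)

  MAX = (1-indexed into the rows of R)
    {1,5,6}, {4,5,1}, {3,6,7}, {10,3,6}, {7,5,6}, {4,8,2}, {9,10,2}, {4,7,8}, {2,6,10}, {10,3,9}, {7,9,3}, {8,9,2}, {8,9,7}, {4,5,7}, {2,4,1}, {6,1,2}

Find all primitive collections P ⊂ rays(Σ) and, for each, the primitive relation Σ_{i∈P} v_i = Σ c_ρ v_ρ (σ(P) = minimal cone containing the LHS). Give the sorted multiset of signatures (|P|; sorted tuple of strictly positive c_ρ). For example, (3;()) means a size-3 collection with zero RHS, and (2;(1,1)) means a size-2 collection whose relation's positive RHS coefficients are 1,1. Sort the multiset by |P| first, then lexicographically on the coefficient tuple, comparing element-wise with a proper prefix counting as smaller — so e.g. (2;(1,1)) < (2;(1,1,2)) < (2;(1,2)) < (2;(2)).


Primitive collections (21):

  • {2,3}:  v_{2} + v_{3} = 0  ⟹  sig = (2;())
  • {6,9}:  v_{6} + v_{9} = 0  ⟹  sig = (2;())
  • {7,10}:  v_{7} + v_{10} = 0  ⟹  sig = (2;())
  • {1,3}:  v_{1} + v_{3} = v_{5}  ⟹  sig = (2;(1))
  • {2,5}:  v_{2} + v_{5} = v_{1}  ⟹  sig = (2;(1))
  • {2,7}:  v_{2} + v_{7} = v_{8}  ⟹  sig = (2;(1))
  • {3,8}:  v_{3} + v_{8} = v_{7}  ⟹  sig = (2;(1))
  • {4,6}:  v_{4} + v_{6} = v_{5}  ⟹  sig = (2;(1))
  • {4,9}:  v_{4} + v_{9} = v_{8}  ⟹  sig = (2;(1))
  • {5,9}:  v_{5} + v_{9} = v_{4}  ⟹  sig = (2;(1))
  • {6,8}:  v_{6} + v_{8} = v_{4}  ⟹  sig = (2;(1))
  • {8,10}:  v_{8} + v_{10} = v_{2}  ⟹  sig = (2;(1))
  • {1,9}:  v_{1} + v_{9} = v_{2} + v_{4}  ⟹  sig = (2;(1,1))
  • {3,4}:  v_{3} + v_{4} = v_{6} + v_{7}  ⟹  sig = (2;(1,1))
  • {4,10}:  v_{4} + v_{10} = v_{2} + v_{6}  ⟹  sig = (2;(1,1))
  • {1,8}:  v_{1} + v_{8} = v_{2} + 2·v_{4}  ⟹  sig = (2;(1,2))
  • {3,5}:  v_{3} + v_{5} = 2·v_{6} + v_{7}  ⟹  sig = (2;(1,2))
  • {5,10}:  v_{5} + v_{10} = v_{2} + 2·v_{6}  ⟹  sig = (2;(1,2))
  • {1,7}:  v_{1} + v_{7} = 2·v_{4}  ⟹  sig = (2;(2))
  • {5,8}:  v_{5} + v_{8} = 2·v_{4}  ⟹  sig = (2;(2))
  • {1,10}:  v_{1} + v_{10} = 2·v_{2} + 2·v_{6}  ⟹  sig = (2;(2,2))

Sorted signature multiset PRS(X):
    (2;())
    (2;())
    (2;())
    (2;(1))
    (2;(1))
    (2;(1))
    (2;(1))
    (2;(1))
    (2;(1))
    (2;(1))
    (2;(1))
    (2;(1))
    (2;(1,1))
    (2;(1,1))
    (2;(1,1))
    (2;(1,2))
    (2;(1,2))
    (2;(1,2))
    (2;(2))
    (2;(2))
    (2;(2,2))


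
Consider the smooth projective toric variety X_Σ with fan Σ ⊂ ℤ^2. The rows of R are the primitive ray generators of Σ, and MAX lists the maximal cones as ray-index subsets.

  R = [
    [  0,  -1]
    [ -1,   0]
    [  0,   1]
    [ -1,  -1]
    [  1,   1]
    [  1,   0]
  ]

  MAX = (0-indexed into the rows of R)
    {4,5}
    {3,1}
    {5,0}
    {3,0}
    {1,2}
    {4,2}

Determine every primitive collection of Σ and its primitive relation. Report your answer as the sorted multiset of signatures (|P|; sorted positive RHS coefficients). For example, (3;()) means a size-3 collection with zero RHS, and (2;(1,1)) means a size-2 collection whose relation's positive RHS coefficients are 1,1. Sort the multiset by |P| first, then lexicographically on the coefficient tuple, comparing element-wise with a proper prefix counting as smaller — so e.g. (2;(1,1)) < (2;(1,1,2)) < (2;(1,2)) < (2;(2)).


9 minimal non-faces of Δ(Σ) (on 6 rays):

  P={0,2}:  v_{0} + v_{2} = 0 ; sig = (2;())
  P={1,5}:  v_{1} + v_{5} = 0 ; sig = (2;())
  P={3,4}:  v_{3} + v_{4} = 0 ; sig = (2;())
  P={0,1}:  v_{0} + v_{1} = v_{3} ; sig = (2;(1))
  P={0,4}:  v_{0} + v_{4} = v_{5} ; sig = (2;(1))
  P={1,4}:  v_{1} + v_{4} = v_{2} ; sig = (2;(1))
  P={2,3}:  v_{2} + v_{3} = v_{1} ; sig = (2;(1))
  P={2,5}:  v_{2} + v_{5} = v_{4} ; sig = (2;(1))
  P={3,5}:  v_{3} + v_{5} = v_{0} ; sig = (2;(1))

Signatures (|P|; sorted positive RHS coefficients), sorted:
    |P|=2: 9 collections, coeffs (), (), (), (1), (1), (1), (1), (1), (1)


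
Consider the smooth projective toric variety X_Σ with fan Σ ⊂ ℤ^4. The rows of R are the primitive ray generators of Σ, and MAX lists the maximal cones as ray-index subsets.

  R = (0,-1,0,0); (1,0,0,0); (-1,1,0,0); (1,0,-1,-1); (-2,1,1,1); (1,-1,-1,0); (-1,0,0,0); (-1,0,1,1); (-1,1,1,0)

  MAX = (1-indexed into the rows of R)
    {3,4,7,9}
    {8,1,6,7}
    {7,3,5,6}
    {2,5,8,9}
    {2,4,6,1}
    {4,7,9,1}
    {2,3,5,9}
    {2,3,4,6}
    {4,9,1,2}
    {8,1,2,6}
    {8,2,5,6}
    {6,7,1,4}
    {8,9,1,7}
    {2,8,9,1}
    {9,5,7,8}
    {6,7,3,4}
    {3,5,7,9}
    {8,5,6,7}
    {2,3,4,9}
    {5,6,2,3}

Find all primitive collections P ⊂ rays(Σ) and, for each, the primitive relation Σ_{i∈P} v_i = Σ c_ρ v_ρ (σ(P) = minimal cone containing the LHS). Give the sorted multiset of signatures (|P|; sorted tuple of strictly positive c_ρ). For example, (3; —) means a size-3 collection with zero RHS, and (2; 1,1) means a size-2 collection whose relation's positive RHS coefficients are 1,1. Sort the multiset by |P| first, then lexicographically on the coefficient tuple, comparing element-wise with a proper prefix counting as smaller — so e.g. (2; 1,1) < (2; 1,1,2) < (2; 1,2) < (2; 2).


The 7 primitive collections of Σ (r=9, n=4):

  • {2,7}:  v_{2} + v_{7} = 0 — sig = (2; —)
  • {4,8}:  v_{4} + v_{8} = 0 — sig = (2; —)
  • {6,9}:  v_{6} + v_{9} = 0 — sig = (2; —)
  • {1,3}:  v_{1} + v_{3} = v_{7} — sig = (2; 1)
  • {3,8}:  v_{3} + v_{8} = v_{5} — sig = (2; 1)
  • {4,5}:  v_{4} + v_{5} = v_{3} — sig = (2; 1)
  • {1,5}:  v_{1} + v_{5} = v_{7} + v_{8} — sig = (2; 1,1)

Signatures (|P|; sorted positive RHS coefficients), sorted:
{ (2; —) ×3,  (2; 1) ×3,  (2; 1,1) }


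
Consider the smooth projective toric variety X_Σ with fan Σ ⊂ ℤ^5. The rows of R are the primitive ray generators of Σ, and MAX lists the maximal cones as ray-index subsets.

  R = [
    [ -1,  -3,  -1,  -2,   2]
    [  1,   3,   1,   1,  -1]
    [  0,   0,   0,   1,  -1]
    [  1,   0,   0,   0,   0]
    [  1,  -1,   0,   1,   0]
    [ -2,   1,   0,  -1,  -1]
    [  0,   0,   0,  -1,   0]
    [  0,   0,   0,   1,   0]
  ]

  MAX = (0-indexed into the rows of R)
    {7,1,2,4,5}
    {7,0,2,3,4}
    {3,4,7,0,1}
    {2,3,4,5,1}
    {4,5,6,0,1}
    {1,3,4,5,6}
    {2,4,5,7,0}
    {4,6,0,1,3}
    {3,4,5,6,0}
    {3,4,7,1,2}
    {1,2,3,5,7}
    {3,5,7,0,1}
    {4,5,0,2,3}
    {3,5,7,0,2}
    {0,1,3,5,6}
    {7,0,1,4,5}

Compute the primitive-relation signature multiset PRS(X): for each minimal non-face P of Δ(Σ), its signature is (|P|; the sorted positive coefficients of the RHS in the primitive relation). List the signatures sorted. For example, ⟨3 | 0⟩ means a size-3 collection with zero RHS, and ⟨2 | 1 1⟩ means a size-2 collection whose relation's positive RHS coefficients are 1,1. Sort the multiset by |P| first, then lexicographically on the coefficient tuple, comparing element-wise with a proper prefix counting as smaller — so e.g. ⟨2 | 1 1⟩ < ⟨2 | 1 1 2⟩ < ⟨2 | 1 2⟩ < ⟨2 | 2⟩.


Minimal non-faces — 5 found among 8 rays, 16 max cones:

  P={6,7}:  v_{6} + v_{7} = 0 ; sig = ⟨2 | 0⟩
  P={2,6}:  v_{2} + v_{6} = v_{3} + v_{4} + v_{5} ; sig = ⟨2 | 1 1 1⟩
  P={0,1,2}:  v_{0} + v_{1} + v_{2} = 0 ; sig = ⟨3 | 0⟩
  P={3,4,5,7}:  v_{3} + v_{4} + v_{5} + v_{7} = v_{2} ; sig = ⟨4 | 1⟩
  P={0,1,3,4,5}:  v_{0} + v_{1} + v_{3} + v_{4} + v_{5} = v_{6} ; sig = ⟨5 | 1⟩

Sorted signature multiset PRS(X):
    ⟨2 | 0⟩
    ⟨2 | 1 1 1⟩
    ⟨3 | 0⟩
    ⟨4 | 1⟩
    ⟨5 | 1⟩


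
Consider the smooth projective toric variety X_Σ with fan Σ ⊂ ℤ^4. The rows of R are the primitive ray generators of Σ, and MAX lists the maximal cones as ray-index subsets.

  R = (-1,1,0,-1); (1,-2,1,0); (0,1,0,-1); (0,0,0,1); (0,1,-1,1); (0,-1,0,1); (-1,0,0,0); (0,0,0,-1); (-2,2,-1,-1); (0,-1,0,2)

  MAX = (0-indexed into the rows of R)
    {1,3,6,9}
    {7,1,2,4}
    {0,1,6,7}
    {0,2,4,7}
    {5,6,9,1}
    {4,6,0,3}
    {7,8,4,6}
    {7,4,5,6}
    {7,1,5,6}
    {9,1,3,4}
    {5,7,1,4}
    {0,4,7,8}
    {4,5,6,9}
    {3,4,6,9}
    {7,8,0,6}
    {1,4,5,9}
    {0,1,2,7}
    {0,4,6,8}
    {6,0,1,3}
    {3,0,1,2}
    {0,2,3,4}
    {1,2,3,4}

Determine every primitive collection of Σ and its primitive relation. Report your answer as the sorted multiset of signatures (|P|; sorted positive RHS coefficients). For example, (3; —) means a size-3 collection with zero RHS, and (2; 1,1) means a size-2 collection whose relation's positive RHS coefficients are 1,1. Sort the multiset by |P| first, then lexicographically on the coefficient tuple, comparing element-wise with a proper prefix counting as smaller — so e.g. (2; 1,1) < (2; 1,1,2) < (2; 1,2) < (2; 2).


Primitive collections (16):

  P = {2,5}:  v_{2} + v_{5} = 0 ; sig = (2; —)
  P = {3,7}:  v_{3} + v_{7} = 0 ; sig = (2; —)
  P = {0,5}:  v_{0} + v_{5} = v_{6} ; sig = (2; 1)
  P = {2,6}:  v_{2} + v_{6} = v_{0} ; sig = (2; 1)
  P = {2,9}:  v_{2} + v_{9} = v_{3} ; sig = (2; 1)
  P = {3,5}:  v_{3} + v_{5} = v_{9} ; sig = (2; 1)
  P = {7,9}:  v_{7} + v_{9} = v_{5} ; sig = (2; 1)
  P = {0,9}:  v_{0} + v_{9} = v_{3} + v_{6} ; sig = (2; 1,1)
  P = {1,8}:  v_{1} + v_{8} = v_{6} + v_{7} ; sig = (2; 1,1)
  P = {3,8}:  v_{3} + v_{8} = v_{0} + v_{4} + v_{6} ; sig = (2; 1,1,1)
  P = {2,8}:  v_{2} + v_{8} = 2·v_{0} + v_{4} + v_{7} ; sig = (2; 1,1,2)
  P = {5,8}:  v_{5} + v_{8} = v_{4} + 2·v_{6} + v_{7} ; sig = (2; 1,1,2)
  P = {8,9}:  v_{8} + v_{9} = v_{4} + 2·v_{6} ; sig = (2; 1,2)
  P = {0,1,4}:  v_{0} + v_{1} + v_{4} = 0 ; sig = (3; —)
  P = {1,4,6}:  v_{1} + v_{4} + v_{6} = v_{5} ; sig = (3; 1)
  P = {0,4,6,7}:  v_{0} + v_{4} + v_{6} + v_{7} = v_{8} ; sig = (4; 1)

Hence PRS(X_Σ) =
{ (2; —) ×2,  (2; 1) ×5,  (2; 1,1) ×2,  (2; 1,1,1),  (2; 1,1,2) ×2,  (2; 1,2),  (3; —),  (3; 1),  (4; 1) }


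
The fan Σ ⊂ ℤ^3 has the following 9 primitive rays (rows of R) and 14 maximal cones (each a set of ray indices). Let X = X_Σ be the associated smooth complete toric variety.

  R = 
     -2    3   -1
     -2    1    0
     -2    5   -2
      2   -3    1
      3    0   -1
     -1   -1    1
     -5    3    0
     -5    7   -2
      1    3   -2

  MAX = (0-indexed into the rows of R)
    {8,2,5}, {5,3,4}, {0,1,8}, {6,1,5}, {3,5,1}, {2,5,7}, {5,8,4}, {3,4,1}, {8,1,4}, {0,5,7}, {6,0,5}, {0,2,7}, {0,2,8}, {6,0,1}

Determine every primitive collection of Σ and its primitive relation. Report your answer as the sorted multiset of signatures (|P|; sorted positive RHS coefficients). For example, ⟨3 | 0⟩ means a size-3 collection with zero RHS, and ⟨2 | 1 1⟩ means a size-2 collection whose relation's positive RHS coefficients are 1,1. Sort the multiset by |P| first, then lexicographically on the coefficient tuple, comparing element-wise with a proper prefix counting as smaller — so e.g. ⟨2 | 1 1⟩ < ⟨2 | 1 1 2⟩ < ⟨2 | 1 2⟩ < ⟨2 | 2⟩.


|primitive collections| = 20. Relations:

  {0,3}:  v_{0} + v_{3} = 0 — sig = ⟨2 | 0⟩
  {0,4}:  v_{0} + v_{4} = v_{8} — sig = ⟨2 | 1⟩
  {3,8}:  v_{3} + v_{8} = v_{4} — sig = ⟨2 | 1⟩
  {4,6}:  v_{4} + v_{6} = v_{0} — sig = ⟨2 | 1⟩
  {2,3}:  v_{2} + v_{3} = v_{5} + v_{8} — sig = ⟨2 | 1 1⟩
  {3,6}:  v_{3} + v_{6} = v_{1} + v_{5} — sig = ⟨2 | 1 1⟩
  {3,7}:  v_{3} + v_{7} = v_{2} + v_{5} — sig = ⟨2 | 1 1⟩
  {4,7}:  v_{4} + v_{7} = v_{2} + v_{5} + v_{8} — sig = ⟨2 | 1 1 1⟩
  {2,4}:  v_{2} + v_{4} = v_{5} + 2·v_{8} — sig = ⟨2 | 1 2⟩
  {1,7}:  v_{1} + v_{7} = 3·v_{0} + v_{5} — sig = ⟨2 | 1 3⟩
  {2,6}:  v_{2} + v_{6} = 3·v_{0} + v_{5} — sig = ⟨2 | 1 3⟩
  {1,2}:  v_{1} + v_{2} = 2·v_{0} — sig = ⟨2 | 2⟩
  {6,8}:  v_{6} + v_{8} = 2·v_{0} — sig = ⟨2 | 2⟩
  {7,8}:  v_{7} + v_{8} = 2·v_{2} — sig = ⟨2 | 2⟩
  {6,7}:  v_{6} + v_{7} = 4·v_{0} + 2·v_{5} — sig = ⟨2 | 2 4⟩
  {1,4,5}:  v_{1} + v_{4} + v_{5} = 0 — sig = ⟨3 | 0⟩
  {0,1,5}:  v_{0} + v_{1} + v_{5} = v_{6} — sig = ⟨3 | 1⟩
  {0,2,5}:  v_{0} + v_{2} + v_{5} = v_{7} — sig = ⟨3 | 1⟩
  {0,5,8}:  v_{0} + v_{5} + v_{8} = v_{2} — sig = ⟨3 | 1⟩
  {1,5,8}:  v_{1} + v_{5} + v_{8} = v_{0} — sig = ⟨3 | 1⟩

Hence PRS(X_Σ) =
    |P|=2: 15 collections, coeffs (), (1), (1), (1), (1,1), (1,1), (1,1), (1,1,1), (1,2), (1,3), (1,3), (2), (2), (2), (2,4)
    |P|=3: 5 collections, coeffs (), (1), (1), (1), (1)


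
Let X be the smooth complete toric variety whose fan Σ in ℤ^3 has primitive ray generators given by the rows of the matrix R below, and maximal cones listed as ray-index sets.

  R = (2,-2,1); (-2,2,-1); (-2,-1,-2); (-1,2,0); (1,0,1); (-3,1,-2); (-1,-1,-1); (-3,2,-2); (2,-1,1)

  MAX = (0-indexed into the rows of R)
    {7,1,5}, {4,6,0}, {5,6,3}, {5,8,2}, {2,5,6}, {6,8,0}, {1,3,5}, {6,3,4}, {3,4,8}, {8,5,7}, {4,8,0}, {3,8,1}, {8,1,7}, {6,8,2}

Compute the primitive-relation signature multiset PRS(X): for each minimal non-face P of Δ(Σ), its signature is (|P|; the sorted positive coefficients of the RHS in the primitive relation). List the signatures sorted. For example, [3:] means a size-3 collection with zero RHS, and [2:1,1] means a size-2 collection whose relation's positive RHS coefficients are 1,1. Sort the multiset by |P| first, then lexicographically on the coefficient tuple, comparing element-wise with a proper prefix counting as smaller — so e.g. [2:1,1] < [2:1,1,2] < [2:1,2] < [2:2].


|primitive collections| = 20. Relations:

  • {0,1}:  v_{0} + v_{1} = 0 — sig = [2:]
  • {0,3}:  v_{0} + v_{3} = v_{4} — sig = [2:1]
  • {0,5}:  v_{0} + v_{5} = v_{6} — sig = [2:1]
  • {1,4}:  v_{1} + v_{4} = v_{3} — sig = [2:1]
  • {1,6}:  v_{1} + v_{6} = v_{5} — sig = [2:1]
  • {2,3}:  v_{2} + v_{3} = v_{5} — sig = [2:1]
  • {2,4}:  v_{2} + v_{4} = v_{6} — sig = [2:1]
  • {4,7}:  v_{4} + v_{7} = v_{1} — sig = [2:1]
  • {0,7}:  v_{0} + v_{7} = v_{5} + v_{8} — sig = [2:1,1]
  • {4,5}:  v_{4} + v_{5} = v_{3} + v_{6} — sig = [2:1,1]
  • {0,2}:  v_{0} + v_{2} = 2·v_{6} + v_{8} — sig = [2:1,2]
  • {1,2}:  v_{1} + v_{2} = 2·v_{5} + v_{8} — sig = [2:1,2]
  • {6,7}:  v_{6} + v_{7} = 2·v_{5} + v_{8} — sig = [2:1,2]
  • {3,7}:  v_{3} + v_{7} = 2·v_{1} — sig = [2:2]
  • {2,7}:  v_{2} + v_{7} = 3·v_{5} + 2·v_{8} — sig = [2:2,3]
  • {3,6,8}:  v_{3} + v_{6} + v_{8} = 0 — sig = [3:]
  • {1,5,8}:  v_{1} + v_{5} + v_{8} = v_{7} — sig = [3:1]
  • {3,5,8}:  v_{3} + v_{5} + v_{8} = v_{1} — sig = [3:1]
  • {4,6,8}:  v_{4} + v_{6} + v_{8} = v_{0} — sig = [3:1]
  • {5,6,8}:  v_{5} + v_{6} + v_{8} = v_{2} — sig = [3:1]

Sorted signature multiset PRS(X):
    |P|=2: 15 collections, coeffs (), (1), (1), (1), (1), (1), (1), (1), (1,1), (1,1), (1,2), (1,2), (1,2), (2), (2,3)
    |P|=3: 5 collections, coeffs (), (1), (1), (1), (1)


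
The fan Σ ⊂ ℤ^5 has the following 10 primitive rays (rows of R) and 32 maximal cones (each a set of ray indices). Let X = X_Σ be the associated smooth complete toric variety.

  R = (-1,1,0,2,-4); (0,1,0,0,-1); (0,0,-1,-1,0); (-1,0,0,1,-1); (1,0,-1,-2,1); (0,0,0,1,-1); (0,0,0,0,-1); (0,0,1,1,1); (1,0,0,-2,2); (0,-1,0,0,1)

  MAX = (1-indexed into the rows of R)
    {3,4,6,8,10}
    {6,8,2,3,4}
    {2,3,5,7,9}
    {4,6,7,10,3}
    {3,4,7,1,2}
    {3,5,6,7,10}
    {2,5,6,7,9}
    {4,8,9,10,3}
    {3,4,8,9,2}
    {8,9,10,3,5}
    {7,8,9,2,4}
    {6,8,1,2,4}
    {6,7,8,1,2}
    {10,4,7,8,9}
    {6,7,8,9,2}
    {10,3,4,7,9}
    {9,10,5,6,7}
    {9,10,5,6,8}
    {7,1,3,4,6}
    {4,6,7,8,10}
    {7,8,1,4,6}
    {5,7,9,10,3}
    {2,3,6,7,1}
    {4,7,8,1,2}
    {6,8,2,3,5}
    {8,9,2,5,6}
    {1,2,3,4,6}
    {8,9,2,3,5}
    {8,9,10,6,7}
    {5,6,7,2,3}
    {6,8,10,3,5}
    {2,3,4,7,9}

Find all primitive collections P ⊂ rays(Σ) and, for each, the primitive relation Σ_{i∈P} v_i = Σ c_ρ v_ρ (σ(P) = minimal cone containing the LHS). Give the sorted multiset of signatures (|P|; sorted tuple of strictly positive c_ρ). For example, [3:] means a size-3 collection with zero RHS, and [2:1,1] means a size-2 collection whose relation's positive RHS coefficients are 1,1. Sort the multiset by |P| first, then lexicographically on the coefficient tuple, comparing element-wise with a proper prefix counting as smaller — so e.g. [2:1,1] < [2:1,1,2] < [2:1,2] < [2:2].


11 minimal non-faces of Δ(Σ) (on 10 rays):

  {2,10}:  v_{2} + v_{10} = 0  →  sig = [2:]
  {4,5}:  v_{4} + v_{5} = v_{3}  →  sig = [2:1]
  {1,9}:  v_{1} + v_{9} = v_{2} + v_{7}  →  sig = [2:1,1]
  {1,10}:  v_{1} + v_{10} = v_{4} + v_{6} + v_{7}  →  sig = [2:1,1,1]
  {1,5}:  v_{1} + v_{5} = v_{2} + v_{3} + v_{6} + v_{7}  →  sig = [2:1,1,1,1]
  {3,7,8}:  v_{3} + v_{7} + v_{8} = 0  →  sig = [3:]
  {4,6,9}:  v_{4} + v_{6} + v_{9} = 0  →  sig = [3:]
  {3,6,9}:  v_{3} + v_{6} + v_{9} = v_{5}  →  sig = [3:1]
  {5,7,8}:  v_{5} + v_{7} + v_{8} = v_{6} + v_{9}  →  sig = [3:1,1]
  {1,3,8}:  v_{1} + v_{3} + v_{8} = v_{2} + v_{4} + v_{6}  →  sig = [3:1,1,1]
  {2,4,6,7}:  v_{2} + v_{4} + v_{6} + v_{7} = v_{1}  →  sig = [4:1]

Signatures (|P|; sorted positive RHS coefficients), sorted:
    |P|=2: 5 collections, coeffs (), (1), (1,1), (1,1,1), (1,1,1,1)
    |P|=3: 5 collections, coeffs (), (), (1), (1,1), (1,1,1)
    |P|=4: 1 collection, coeffs (1)


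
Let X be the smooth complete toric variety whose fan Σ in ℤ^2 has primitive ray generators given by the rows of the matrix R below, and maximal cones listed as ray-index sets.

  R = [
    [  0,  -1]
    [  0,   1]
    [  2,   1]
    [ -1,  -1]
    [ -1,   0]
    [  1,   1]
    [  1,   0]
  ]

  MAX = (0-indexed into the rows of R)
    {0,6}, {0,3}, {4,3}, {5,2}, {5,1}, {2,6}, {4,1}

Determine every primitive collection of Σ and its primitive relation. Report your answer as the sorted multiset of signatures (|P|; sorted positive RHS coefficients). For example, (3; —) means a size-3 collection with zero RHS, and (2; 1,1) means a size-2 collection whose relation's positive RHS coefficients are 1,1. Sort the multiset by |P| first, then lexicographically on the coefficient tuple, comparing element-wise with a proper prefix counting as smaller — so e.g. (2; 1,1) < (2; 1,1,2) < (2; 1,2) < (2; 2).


Primitive collections (14):

  P={0,1}:  v_{0} + v_{1} = 0  ⇒ sig = (2; —)
  P={3,5}:  v_{3} + v_{5} = 0  ⇒ sig = (2; —)
  P={4,6}:  v_{4} + v_{6} = 0  ⇒ sig = (2; —)
  P={0,4}:  v_{0} + v_{4} = v_{3}  ⇒ sig = (2; 1)
  P={0,5}:  v_{0} + v_{5} = v_{6}  ⇒ sig = (2; 1)
  P={1,3}:  v_{1} + v_{3} = v_{4}  ⇒ sig = (2; 1)
  P={1,6}:  v_{1} + v_{6} = v_{5}  ⇒ sig = (2; 1)
  P={2,3}:  v_{2} + v_{3} = v_{6}  ⇒ sig = (2; 1)
  P={2,4}:  v_{2} + v_{4} = v_{5}  ⇒ sig = (2; 1)
  P={3,6}:  v_{3} + v_{6} = v_{0}  ⇒ sig = (2; 1)
  P={4,5}:  v_{4} + v_{5} = v_{1}  ⇒ sig = (2; 1)
  P={5,6}:  v_{5} + v_{6} = v_{2}  ⇒ sig = (2; 1)
  P={0,2}:  v_{0} + v_{2} = 2·v_{6}  ⇒ sig = (2; 2)
  P={1,2}:  v_{1} + v_{2} = 2·v_{5}  ⇒ sig = (2; 2)

Hence PRS(X_Σ) =
[(2; —), (2; —), (2; —), (2; 1), (2; 1), (2; 1), (2; 1), (2; 1), (2; 1), (2; 1), (2; 1), (2; 1), (2; 2), (2; 2)]
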